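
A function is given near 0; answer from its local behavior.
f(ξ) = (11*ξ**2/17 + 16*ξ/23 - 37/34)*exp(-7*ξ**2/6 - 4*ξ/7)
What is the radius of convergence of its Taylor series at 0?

The radius of convergence is infinite.

The factor exp(-7*ξ**2/6 - 4*ξ/7) is entire and contributes no finite singular point.
The polynomial part has no poles.
No finite singular points: the Taylor series at 0 converges everywhere.


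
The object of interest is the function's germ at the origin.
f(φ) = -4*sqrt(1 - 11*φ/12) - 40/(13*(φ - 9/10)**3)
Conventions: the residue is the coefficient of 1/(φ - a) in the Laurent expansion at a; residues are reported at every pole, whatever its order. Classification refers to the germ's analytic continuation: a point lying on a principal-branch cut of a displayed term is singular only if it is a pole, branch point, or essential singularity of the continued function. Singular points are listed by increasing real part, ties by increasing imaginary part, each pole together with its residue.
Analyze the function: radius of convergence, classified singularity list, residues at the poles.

Radius of convergence at 0: 9/10.
At 9/10: a pole of order 3; residue 0.
At 12/11: an algebraic (square-root) branch point.

Denominator factor (φ - 9/10)^3: pole of order 3 at 9/10, modulus 9/10.
Branch term (-4)*sqrt(1 - φ/(12/11)): its argument vanishes at φ = 12/11, a square-root branch point, modulus 12/11.
The radius of convergence is the smallest modulus among the singular points: 9/10.
The branch term is analytic at 9/10 and contributes nothing to the residue; only the rational part matters.
At the order-3 pole 9/10 set g(φ) = (φ - (9/10))^3*(rational part) = -40/13.
Order-3 pole: residue = g''(a)/2; g''(9/10) = 0, so the residue is 0.
List the singular points by increasing real part (a conjugate pair: the negative imaginary part first).


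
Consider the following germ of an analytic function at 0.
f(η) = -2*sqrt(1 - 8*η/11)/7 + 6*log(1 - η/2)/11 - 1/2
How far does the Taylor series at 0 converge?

The radius of convergence is 11/8.

Branch term (-2/7)*sqrt(1 - η/(11/8)): its argument vanishes at η = 11/8, a square-root branch point, modulus 11/8.
Branch term (6/11)*log(1 - η/(2)): its argument vanishes at η = 2, a logarithmic branch point, modulus 2.
The radius of convergence is the smallest modulus among the singular points: 11/8.


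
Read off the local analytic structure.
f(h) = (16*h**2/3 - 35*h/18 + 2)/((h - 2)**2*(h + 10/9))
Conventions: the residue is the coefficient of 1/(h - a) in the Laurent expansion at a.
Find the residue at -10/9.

The residue is 373/336.

At the order-1 pole -10/9 set g(h) = (h - (-10/9))*f(h) = (16*h**2/3 - 35*h/18 + 2)/(h - 2)**2.
Simple pole: residue = g(a) at a = -10/9, which is 373/336.


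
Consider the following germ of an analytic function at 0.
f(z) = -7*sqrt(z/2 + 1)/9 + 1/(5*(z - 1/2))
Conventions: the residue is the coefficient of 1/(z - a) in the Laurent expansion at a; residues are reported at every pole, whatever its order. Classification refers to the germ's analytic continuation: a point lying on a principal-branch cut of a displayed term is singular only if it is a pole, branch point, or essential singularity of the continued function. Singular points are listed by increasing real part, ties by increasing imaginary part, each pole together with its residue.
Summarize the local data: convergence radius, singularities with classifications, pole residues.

Denominator factor (z - 1/2): pole of order 1 at 1/2, modulus 1/2.
Branch term (-7/9)*sqrt(1 - z/(-2)): its argument vanishes at z = -2, a square-root branch point, modulus 2.
The radius of convergence is the smallest modulus among the singular points: 1/2.
The branch term is analytic at 1/2 and contributes nothing to the residue; only the rational part matters.
At the order-1 pole 1/2 set g(z) = (z - (1/2))*(rational part) = 1/5.
Simple pole: residue = g(a) at a = 1/2, which is 1/5.
List the singular points by increasing real part (a conjugate pair: the negative imaginary part first).

Radius of convergence at 0: 1/2.
At -2: an algebraic (square-root) branch point.
At 1/2: a pole of order 1; residue 1/5.


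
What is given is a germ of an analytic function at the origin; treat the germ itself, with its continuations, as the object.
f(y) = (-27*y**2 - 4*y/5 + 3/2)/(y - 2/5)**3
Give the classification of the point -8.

Denominator factors: y - 2/5 = -42/5 at y = -8 — none vanishes.
So the germ continues analytically to -8.

The point is a regular point.


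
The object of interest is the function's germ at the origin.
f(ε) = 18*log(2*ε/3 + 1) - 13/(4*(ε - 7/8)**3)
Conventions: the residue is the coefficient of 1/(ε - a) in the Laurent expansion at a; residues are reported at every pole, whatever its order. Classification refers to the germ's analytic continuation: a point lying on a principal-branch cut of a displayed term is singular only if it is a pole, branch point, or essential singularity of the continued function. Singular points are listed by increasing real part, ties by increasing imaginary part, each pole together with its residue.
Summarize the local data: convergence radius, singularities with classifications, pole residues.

Radius of convergence at 0: 7/8.
At -3/2: a logarithmic branch point.
At 7/8: a pole of order 3; residue 0.

Denominator factor (ε - 7/8)^3: pole of order 3 at 7/8, modulus 7/8.
Branch term (18)*log(1 - ε/(-3/2)): its argument vanishes at ε = -3/2, a logarithmic branch point, modulus 3/2.
The radius of convergence is the smallest modulus among the singular points: 7/8.
The branch term is analytic at 7/8 and contributes nothing to the residue; only the rational part matters.
At the order-3 pole 7/8 set g(ε) = (ε - (7/8))^3*(rational part) = -13/4.
Order-3 pole: residue = g''(a)/2; g''(7/8) = 0, so the residue is 0.
List the singular points by increasing real part (a conjugate pair: the negative imaginary part first).


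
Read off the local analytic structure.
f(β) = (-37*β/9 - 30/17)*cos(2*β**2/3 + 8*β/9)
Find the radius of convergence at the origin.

The factor cos(2*β**2/3 + 8*β/9) is entire and contributes no finite singular point.
The polynomial part has no poles.
No finite singular points: the Taylor series at 0 converges everywhere.

The radius of convergence is infinite.


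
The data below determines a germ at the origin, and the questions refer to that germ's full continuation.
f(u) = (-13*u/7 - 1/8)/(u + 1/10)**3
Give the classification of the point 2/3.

Denominator factors: u + 1/10 = 23/30 at u = 2/3 — none vanishes.
So the germ continues analytically to 2/3.

The point is a regular point.


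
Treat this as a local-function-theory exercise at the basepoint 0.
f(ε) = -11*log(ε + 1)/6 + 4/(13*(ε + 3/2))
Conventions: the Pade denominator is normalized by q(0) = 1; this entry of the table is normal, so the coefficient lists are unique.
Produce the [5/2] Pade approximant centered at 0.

Taylor coefficients needed (expand at 0): a_0 = 8/39, a_1 = -461/234, a_2 = 1415/1404, a_3 = -1415/2106, a_4 = 12607/25272, a_5 = -37309/94770, a_6 = 36797/113724, a_7 = -327077/1194102.
Write the denominator as Q(ε) = 1 + q1*ε + q2*ε^2. Requiring Q*f - P = O(ε^8) with deg P <= 5 kills the coefficients of ε^6..ε^7 in Q*f:
  ε^6: a_6 + q1*a_5 + q2*a_4 = 0, i.e. 36797/113724 + (-37309/94770)*q1 + (12607/25272)*q2 = 0.
  ε^7: a_7 + q1*a_6 + q2*a_5 = 0, i.e. -327077/1194102 + (36797/113724)*q1 + (-37309/94770)*q2 = 0.
Solving this linear system: q1 = 172330/119607, q2 = 136310/279083.
The numerator is Q*f truncated at degree 5: P0 = a_0 = 8/39; P1 = a_1 + q1*a_0 = -5207443/3109782; P2 = a_2 + q1*a_1 + q2*a_0 = -17386105/10046988; P3 = a_3 + q1*a_2 + q2*a_1 = -152405/837249; P4 = a_4 + q1*a_3 + q2*a_2 = 1388893/60281928; P5 = a_5 + q1*a_4 + q2*a_3 = -155573/50234940.

The Pade approximant has numerator coefficients [8/39, -5207443/3109782, -17386105/10046988, -152405/837249, 1388893/60281928, -155573/50234940]; denominator coefficients [1, 172330/119607, 136310/279083].


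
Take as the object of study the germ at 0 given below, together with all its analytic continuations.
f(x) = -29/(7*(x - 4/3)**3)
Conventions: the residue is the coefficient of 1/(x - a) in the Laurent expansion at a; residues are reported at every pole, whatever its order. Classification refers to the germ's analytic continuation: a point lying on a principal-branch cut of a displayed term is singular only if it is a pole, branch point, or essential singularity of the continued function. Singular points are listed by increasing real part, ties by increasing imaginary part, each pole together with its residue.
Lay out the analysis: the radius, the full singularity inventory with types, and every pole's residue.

Denominator factor (x - 4/3)^3: pole of order 3 at 4/3, modulus 4/3.
The radius of convergence is the smallest modulus among the singular points: 4/3.
At the order-3 pole 4/3 set g(x) = (x - (4/3))^3*f(x) = -29/7.
Order-3 pole: residue = g''(a)/2; g''(4/3) = 0, so the residue is 0.

Radius of convergence at 0: 4/3.
At 4/3: a pole of order 3; residue 0.


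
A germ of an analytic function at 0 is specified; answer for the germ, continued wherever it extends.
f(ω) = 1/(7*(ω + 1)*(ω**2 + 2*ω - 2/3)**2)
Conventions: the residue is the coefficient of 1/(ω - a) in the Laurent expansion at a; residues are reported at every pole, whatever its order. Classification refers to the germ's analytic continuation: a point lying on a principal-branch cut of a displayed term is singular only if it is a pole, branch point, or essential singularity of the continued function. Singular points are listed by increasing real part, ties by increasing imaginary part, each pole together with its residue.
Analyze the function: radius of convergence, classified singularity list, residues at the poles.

Radius of convergence at 0: -1 + (1/3)*sqrt(15).
At -1 - (1/3)*sqrt(15): a pole of order 2; residue -9/350.
At -1: a pole of order 1; residue 9/175.
At -1 + (1/3)*sqrt(15): a pole of order 2; residue -9/350.

Denominator factor (ω + 1): pole of order 1 at -1, modulus 1.
Denominator factor (ω**2 + 2*ω - 2/3)^2: discriminant 20/3, real irrational roots -1 + (1/3)*sqrt(15) and -1 - (1/3)*sqrt(15); poles of order 2, moduli -1 + (1/3)*sqrt(15) and 1 + (1/3)*sqrt(15).
The radius of convergence is the smallest modulus among the singular points: -1 + (1/3)*sqrt(15).
The factor ω**2 + 2*ω - 2/3 splits as (ω - a)(ω - a') with a = -1 - (1/3)*sqrt(15), a' = -1 + (1/3)*sqrt(15). At the order-2 pole a set g(ω) = (ω - a)^2*f(ω) = [1/(7*(ω + 1))] / (ω - a')^2.
Order-2 pole: residue = g'(a); g'(-1 - (1/3)*sqrt(15)) = -9/350, so the residue is -9/350.
At the order-1 pole -1 set g(ω) = (ω - (-1))*f(ω) = 1/(7*(ω**2 + 2*ω - 2/3)**2).
Simple pole: residue = g(a) at a = -1, which is 9/175.
The factor ω**2 + 2*ω - 2/3 splits as (ω - a)(ω - a') with a = -1 + (1/3)*sqrt(15), a' = -1 - (1/3)*sqrt(15). At the order-2 pole a set g(ω) = (ω - a)^2*f(ω) = [1/(7*(ω + 1))] / (ω - a')^2.
Order-2 pole: residue = g'(a); g'(-1 + (1/3)*sqrt(15)) = -9/350, so the residue is -9/350.
List the singular points by increasing real part (a conjugate pair: the negative imaginary part first).


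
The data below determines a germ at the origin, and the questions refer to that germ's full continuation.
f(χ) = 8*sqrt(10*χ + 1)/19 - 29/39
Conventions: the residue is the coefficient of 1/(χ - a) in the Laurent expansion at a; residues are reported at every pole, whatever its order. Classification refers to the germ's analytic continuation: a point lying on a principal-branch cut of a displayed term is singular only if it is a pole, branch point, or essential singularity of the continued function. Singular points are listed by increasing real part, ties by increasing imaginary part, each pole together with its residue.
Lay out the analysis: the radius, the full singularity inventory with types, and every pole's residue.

Radius of convergence at 0: 1/10.
At -1/10: an algebraic (square-root) branch point.

Branch term (8/19)*sqrt(1 - χ/(-1/10)): its argument vanishes at χ = -1/10, a square-root branch point, modulus 1/10.
The radius of convergence is the smallest modulus among the singular points: 1/10.


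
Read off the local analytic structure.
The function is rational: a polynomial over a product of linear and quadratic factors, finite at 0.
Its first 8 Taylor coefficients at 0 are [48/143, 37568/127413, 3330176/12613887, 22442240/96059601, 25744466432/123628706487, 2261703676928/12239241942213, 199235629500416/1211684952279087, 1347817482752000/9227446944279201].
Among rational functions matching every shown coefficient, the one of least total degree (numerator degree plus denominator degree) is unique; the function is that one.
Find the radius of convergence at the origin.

No rational of total degree below 3 reproduces all 8 coefficients; solving the [1/2] Pade equations on them gives f(η) = (-10*η/27 - 9/13)/((η - 9/8)*(η + 11/6)), whose expansion matches every shown term.
Denominator factor (η + 11/6): pole of order 1 at -11/6, modulus 11/6.
Denominator factor (η - 9/8): pole of order 1 at 9/8, modulus 9/8.
The radius of convergence is the smallest modulus among the singular points: 9/8.

The radius of convergence is 9/8.


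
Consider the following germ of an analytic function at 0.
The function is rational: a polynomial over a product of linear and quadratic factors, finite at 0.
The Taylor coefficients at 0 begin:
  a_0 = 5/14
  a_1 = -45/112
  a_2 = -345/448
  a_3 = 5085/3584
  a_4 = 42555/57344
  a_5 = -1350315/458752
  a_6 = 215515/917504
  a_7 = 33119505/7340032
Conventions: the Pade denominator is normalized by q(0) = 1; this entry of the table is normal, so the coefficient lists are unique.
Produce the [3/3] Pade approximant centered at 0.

Taylor coefficients needed (read off): a_0 = 5/14, a_1 = -45/112, a_2 = -345/448, a_3 = 5085/3584, a_4 = 42555/57344, a_5 = -1350315/458752, a_6 = 215515/917504.
Write the denominator as Q(v) = 1 + q1*v + q2*v^2 + q3*v^3. Requiring Q*f - P = O(v^7) with deg P <= 3 kills the coefficients of v^4..v^6 in Q*f:
  v^4: a_4 + q1*a_3 + q2*a_2 + q3*a_1 = 0, i.e. 42555/57344 + (5085/3584)*q1 + (-345/448)*q2 + (-45/112)*q3 = 0.
  v^5: a_5 + q1*a_4 + q2*a_3 + q3*a_2 = 0, i.e. -1350315/458752 + (42555/57344)*q1 + (5085/3584)*q2 + (-345/448)*q3 = 0.
  v^6: a_6 + q1*a_5 + q2*a_4 + q3*a_3 = 0, i.e. 215515/917504 + (-1350315/458752)*q1 + (42555/57344)*q2 + (5085/3584)*q3 = 0.
Solving this linear system: q1 = 385635805/2181446568, q2 = 9475618973/5817190848, q3 = -90859617769/139612580352.
The numerator is Q*f truncated at degree 3: P0 = a_0 = 5/14; P1 = a_1 + q1*a_0 = -646403620/1908765747; P2 = a_2 + q1*a_1 + q2*a_0 = -2463040/9496347; P3 = a_3 + q1*a_2 + q2*a_1 + q3*a_0 = 755438080/1908765747.

The Pade approximant has numerator coefficients [5/14, -646403620/1908765747, -2463040/9496347, 755438080/1908765747]; denominator coefficients [1, 385635805/2181446568, 9475618973/5817190848, -90859617769/139612580352].


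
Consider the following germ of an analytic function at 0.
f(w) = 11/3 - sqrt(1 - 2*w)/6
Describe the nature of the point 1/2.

The term (-1/6)*sqrt(1 - w/(1/2)) has argument 1 - 1/2/(1/2) = 0 at 1/2: a square-root (algebraic, two-sheeted) branch point; the remaining terms are analytic or single-valued there.

The point is an algebraic (square-root) branch point.


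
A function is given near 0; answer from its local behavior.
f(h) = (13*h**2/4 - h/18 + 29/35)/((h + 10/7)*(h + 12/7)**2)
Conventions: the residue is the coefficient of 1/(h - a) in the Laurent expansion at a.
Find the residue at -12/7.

The residue is -8021/90.

At the order-2 pole -12/7 set g(h) = (h - (-12/7))^2*f(h) = (13*h**2/4 - h/18 + 29/35)/(h + 10/7).
Order-2 pole: residue = g'(a); g'(-12/7) = -8021/90, so the residue is -8021/90.


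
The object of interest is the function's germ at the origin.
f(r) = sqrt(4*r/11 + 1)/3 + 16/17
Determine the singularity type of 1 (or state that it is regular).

The point is a regular point.

There is no denominator, hence no pole anywhere.
Branch term sqrt(1 - r/(-11/4)): argument at 1 is 15/11, nonzero, so 1 is not its branch point (a point on a principal cut is still regular for the continued germ).
So the germ continues analytically to 1.


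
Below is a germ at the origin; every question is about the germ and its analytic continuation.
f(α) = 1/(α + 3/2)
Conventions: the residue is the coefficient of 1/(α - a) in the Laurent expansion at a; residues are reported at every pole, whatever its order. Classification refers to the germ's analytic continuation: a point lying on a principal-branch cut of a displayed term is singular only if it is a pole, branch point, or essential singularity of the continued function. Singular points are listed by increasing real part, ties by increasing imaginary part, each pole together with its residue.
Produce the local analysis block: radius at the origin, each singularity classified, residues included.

Radius of convergence at 0: 3/2.
At -3/2: a pole of order 1; residue 1.

Denominator factor (α + 3/2): pole of order 1 at -3/2, modulus 3/2.
The radius of convergence is the smallest modulus among the singular points: 3/2.
At the order-1 pole -3/2 set g(α) = (α - (-3/2))*f(α) = 1.
Simple pole: residue = g(a) at a = -3/2, which is 1.


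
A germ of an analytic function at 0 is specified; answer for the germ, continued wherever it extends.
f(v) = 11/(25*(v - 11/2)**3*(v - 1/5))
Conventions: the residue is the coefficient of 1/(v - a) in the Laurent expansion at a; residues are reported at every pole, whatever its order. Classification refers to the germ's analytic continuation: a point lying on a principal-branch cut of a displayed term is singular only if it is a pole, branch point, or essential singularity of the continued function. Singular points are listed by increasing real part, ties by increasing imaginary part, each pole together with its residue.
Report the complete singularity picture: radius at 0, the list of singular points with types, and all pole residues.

Denominator factor (v - 11/2)^3: pole of order 3 at 11/2, modulus 11/2.
Denominator factor (v - 1/5): pole of order 1 at 1/5, modulus 1/5.
The radius of convergence is the smallest modulus among the singular points: 1/5.
At the order-1 pole 1/5 set g(v) = (v - (1/5))*f(v) = 11/(25*(v - 11/2)**3).
Simple pole: residue = g(a) at a = 1/5, which is -440/148877.
At the order-3 pole 11/2 set g(v) = (v - (11/2))^3*f(v) = 11/(25*(v - 1/5)).
Order-3 pole: residue = g''(a)/2; g''(11/2) = 880/148877, so the residue is 440/148877.
List the singular points by increasing real part (a conjugate pair: the negative imaginary part first).

Radius of convergence at 0: 1/5.
At 1/5: a pole of order 1; residue -440/148877.
At 11/2: a pole of order 3; residue 440/148877.


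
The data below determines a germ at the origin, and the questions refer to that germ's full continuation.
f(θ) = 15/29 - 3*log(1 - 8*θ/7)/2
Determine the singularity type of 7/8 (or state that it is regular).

The point is a logarithmic branch point.

The term (-3/2)*log(1 - θ/(7/8)) has argument 1 - 7/8/(7/8) = 0 at 7/8: a logarithmic (infinitely-sheeted) branch point; the remaining terms are analytic or single-valued there.


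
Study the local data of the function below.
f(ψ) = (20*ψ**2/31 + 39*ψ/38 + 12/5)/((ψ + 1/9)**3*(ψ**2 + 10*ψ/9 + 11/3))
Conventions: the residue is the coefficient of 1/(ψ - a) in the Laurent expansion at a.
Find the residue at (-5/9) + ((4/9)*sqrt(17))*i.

The residue is (1181237/108564480) + ((1889801/369119232)*sqrt(17))*i.

The factor ψ**2 + 10*ψ/9 + 11/3 splits as (ψ - a)(ψ - a') with a = (-5/9) + ((4/9)*sqrt(17))*i, a' = (-5/9) - ((4/9)*sqrt(17))*i. At the order-1 pole a set g(ψ) = (ψ - a)*f(ψ) = [(20*ψ**2/31 + 39*ψ/38 + 12/5)/(ψ + 1/9)**3] / (ψ - a').
Simple pole: residue = g(a) at a = (-5/9) + ((4/9)*sqrt(17))*i, which is (1181237/108564480) + ((1889801/369119232)*sqrt(17))*i.


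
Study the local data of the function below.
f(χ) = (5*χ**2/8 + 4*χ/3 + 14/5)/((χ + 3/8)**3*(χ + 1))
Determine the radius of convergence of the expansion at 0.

Denominator factor (χ + 1): pole of order 1 at -1, modulus 1.
Denominator factor (χ + 3/8)^3: pole of order 3 at -3/8, modulus 3/8.
The radius of convergence is the smallest modulus among the singular points: 3/8.

The radius of convergence is 3/8.


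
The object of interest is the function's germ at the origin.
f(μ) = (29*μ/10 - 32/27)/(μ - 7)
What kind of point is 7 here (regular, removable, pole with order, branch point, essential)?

The point is a pole of order 1.

The denominator factor μ - 7 vanishes at 7 and appears to the power 1; the numerator there equals 5161/270, nonzero, and no other factor vanishes.
Hence a pole whose order is the multiplicity, 1.


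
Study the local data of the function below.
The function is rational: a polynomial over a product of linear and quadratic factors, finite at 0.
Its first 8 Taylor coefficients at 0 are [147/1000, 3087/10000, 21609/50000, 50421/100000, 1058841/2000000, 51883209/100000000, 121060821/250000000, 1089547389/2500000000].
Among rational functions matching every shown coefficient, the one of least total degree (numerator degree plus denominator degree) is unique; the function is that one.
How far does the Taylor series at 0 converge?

The radius of convergence is 10/7.

No rational of total degree below 3 reproduces all 8 coefficients; solving the [0/3] Pade equations on them gives f(δ) = -3/(7*(δ - 10/7)**3), whose expansion matches every shown term.
Denominator factor (δ - 10/7)^3: pole of order 3 at 10/7, modulus 10/7.
The radius of convergence is the smallest modulus among the singular points: 10/7.


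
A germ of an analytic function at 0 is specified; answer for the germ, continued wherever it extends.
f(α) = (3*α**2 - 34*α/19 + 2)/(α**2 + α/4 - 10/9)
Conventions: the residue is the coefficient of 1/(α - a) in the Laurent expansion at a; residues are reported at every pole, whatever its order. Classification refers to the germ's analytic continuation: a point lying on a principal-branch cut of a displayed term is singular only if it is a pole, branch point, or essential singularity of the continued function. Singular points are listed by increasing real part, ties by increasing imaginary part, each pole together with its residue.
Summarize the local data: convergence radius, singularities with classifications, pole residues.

Denominator factor (α**2 + α/4 - 10/9): discriminant 649/144, real irrational roots -1/8 + (1/24)*sqrt(649) and -1/8 - (1/24)*sqrt(649); poles of order 1, moduli -1/8 + (1/24)*sqrt(649) and 1/8 + (1/24)*sqrt(649).
The radius of convergence is the smallest modulus among the singular points: -1/8 + (1/24)*sqrt(649).
The factor α**2 + α/4 - 10/9 splits as (α - a)(α - a') with a = -1/8 - (1/24)*sqrt(649), a' = -1/8 + (1/24)*sqrt(649). At the order-1 pole a set g(α) = (α - a)*f(α) = [3*α**2 - 34*α/19 + 2] / (α - a').
Simple pole: residue = g(a) at a = -1/8 - (1/24)*sqrt(649), which is -193/152 - (937/8968)*sqrt(649).
The factor α**2 + α/4 - 10/9 splits as (α - a)(α - a') with a = -1/8 + (1/24)*sqrt(649), a' = -1/8 - (1/24)*sqrt(649). At the order-1 pole a set g(α) = (α - a)*f(α) = [3*α**2 - 34*α/19 + 2] / (α - a').
Simple pole: residue = g(a) at a = -1/8 + (1/24)*sqrt(649), which is -193/152 + (937/8968)*sqrt(649).
List the singular points by increasing real part (a conjugate pair: the negative imaginary part first).

Radius of convergence at 0: -1/8 + (1/24)*sqrt(649).
At -1/8 - (1/24)*sqrt(649): a pole of order 1; residue -193/152 - (937/8968)*sqrt(649).
At -1/8 + (1/24)*sqrt(649): a pole of order 1; residue -193/152 + (937/8968)*sqrt(649).


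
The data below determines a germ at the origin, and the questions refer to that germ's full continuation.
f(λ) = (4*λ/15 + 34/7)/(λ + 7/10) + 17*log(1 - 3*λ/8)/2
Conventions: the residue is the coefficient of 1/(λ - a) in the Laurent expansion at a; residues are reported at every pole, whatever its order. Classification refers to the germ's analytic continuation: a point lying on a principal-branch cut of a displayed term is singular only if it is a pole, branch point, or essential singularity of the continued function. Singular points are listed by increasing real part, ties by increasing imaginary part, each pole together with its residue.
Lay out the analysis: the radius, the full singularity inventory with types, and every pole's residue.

Denominator factor (λ + 7/10): pole of order 1 at -7/10, modulus 7/10.
Branch term (17/2)*log(1 - λ/(8/3)): its argument vanishes at λ = 8/3, a logarithmic branch point, modulus 8/3.
The radius of convergence is the smallest modulus among the singular points: 7/10.
The branch term is analytic at -7/10 and contributes nothing to the residue; only the rational part matters.
At the order-1 pole -7/10 set g(λ) = (λ - (-7/10))*(rational part) = 4*λ/15 + 34/7.
Simple pole: residue = g(a) at a = -7/10, which is 2452/525.
List the singular points by increasing real part (a conjugate pair: the negative imaginary part first).

Radius of convergence at 0: 7/10.
At -7/10: a pole of order 1; residue 2452/525.
At 8/3: a logarithmic branch point.


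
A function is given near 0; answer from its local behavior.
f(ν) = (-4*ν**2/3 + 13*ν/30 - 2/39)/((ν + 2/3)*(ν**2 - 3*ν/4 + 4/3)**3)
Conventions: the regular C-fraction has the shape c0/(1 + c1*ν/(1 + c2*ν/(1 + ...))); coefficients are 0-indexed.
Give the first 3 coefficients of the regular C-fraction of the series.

Taylor coefficients (expand at 0): a_0 = -27/832, a_1 = 17847/66560, a_2 = -410967/532480.
c0 = a_0 = -27/832. Peel one level at a time: if S = 1 + c*ν/S' with S'(0) = 1, then c is the ν-coefficient of S and S' = c*ν/(S - 1).
S_1 = c0/f = 1 + (661/80)*ν + (284711/6400)*ν^2 + ...; c1 = 661/80.
S_2 = c1*ν/(S_1 - 1) = 1 + (-284711/52880)*ν + ...; c2 = -284711/52880.

The regular C-fraction coefficients are [-27/832, 661/80, -284711/52880].


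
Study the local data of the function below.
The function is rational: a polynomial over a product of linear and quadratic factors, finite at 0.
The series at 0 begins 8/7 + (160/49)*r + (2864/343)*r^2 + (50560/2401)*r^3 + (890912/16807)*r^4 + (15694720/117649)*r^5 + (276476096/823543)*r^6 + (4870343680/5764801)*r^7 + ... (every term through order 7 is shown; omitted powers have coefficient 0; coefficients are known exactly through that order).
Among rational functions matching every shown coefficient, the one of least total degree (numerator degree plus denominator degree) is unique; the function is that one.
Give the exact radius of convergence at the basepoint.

No rational of total degree below 2 reproduces all 8 coefficients; solving the [0/2] Pade equations on them gives f(r) = 4/(3*(r**2 - 10*r/3 + 7/6)), whose expansion matches every shown term.
Denominator factor (r**2 - 10*r/3 + 7/6): discriminant 58/9, real irrational roots 5/3 + (1/6)*sqrt(58) and 5/3 - (1/6)*sqrt(58); poles of order 1, moduli 5/3 + (1/6)*sqrt(58) and 5/3 - (1/6)*sqrt(58).
The radius of convergence is the smallest modulus among the singular points: 5/3 - (1/6)*sqrt(58).

The radius of convergence is 5/3 - (1/6)*sqrt(58).


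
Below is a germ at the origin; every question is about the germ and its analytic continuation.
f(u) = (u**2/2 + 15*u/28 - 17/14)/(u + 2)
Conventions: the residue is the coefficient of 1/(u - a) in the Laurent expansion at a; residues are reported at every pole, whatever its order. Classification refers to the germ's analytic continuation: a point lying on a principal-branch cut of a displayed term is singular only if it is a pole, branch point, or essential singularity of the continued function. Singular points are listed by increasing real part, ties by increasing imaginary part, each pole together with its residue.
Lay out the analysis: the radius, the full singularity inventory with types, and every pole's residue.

Denominator factor (u + 2): pole of order 1 at -2, modulus 2.
The radius of convergence is the smallest modulus among the singular points: 2.
At the order-1 pole -2 set g(u) = (u - (-2))*f(u) = u**2/2 + 15*u/28 - 17/14.
Simple pole: residue = g(a) at a = -2, which is -2/7.

Radius of convergence at 0: 2.
At -2: a pole of order 1; residue -2/7.


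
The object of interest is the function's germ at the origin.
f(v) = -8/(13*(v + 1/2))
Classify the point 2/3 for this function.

Denominator factors: v + 1/2 = 7/6 at v = 2/3 — none vanishes.
So the germ continues analytically to 2/3.

The point is a regular point.


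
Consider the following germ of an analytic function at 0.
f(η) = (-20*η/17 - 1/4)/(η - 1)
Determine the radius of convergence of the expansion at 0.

Denominator factor (η - 1): pole of order 1 at 1, modulus 1.
The radius of convergence is the smallest modulus among the singular points: 1.

The radius of convergence is 1.


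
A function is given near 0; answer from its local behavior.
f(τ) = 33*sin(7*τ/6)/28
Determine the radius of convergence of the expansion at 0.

The radius of convergence is infinite.

The factor sin(7*τ/6) is entire and contributes no finite singular point.
The polynomial part has no poles.
No finite singular points: the Taylor series at 0 converges everywhere.


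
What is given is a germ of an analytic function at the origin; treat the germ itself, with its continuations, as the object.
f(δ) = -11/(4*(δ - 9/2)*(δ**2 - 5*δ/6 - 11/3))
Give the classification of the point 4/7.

The point is a regular point.

Denominator factors: δ - 9/2 = -55/14 at δ = 4/7; δ**2 - 5*δ/6 - 11/3 = -187/49 at δ = 4/7 — none vanishes.
So the germ continues analytically to 4/7.


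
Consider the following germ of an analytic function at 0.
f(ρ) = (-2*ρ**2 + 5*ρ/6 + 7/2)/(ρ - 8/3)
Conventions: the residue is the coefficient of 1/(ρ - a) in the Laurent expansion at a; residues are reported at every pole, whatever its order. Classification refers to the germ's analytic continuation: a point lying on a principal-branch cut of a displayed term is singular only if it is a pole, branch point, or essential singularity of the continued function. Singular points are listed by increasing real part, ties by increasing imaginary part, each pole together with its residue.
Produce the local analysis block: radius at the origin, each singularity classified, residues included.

Denominator factor (ρ - 8/3): pole of order 1 at 8/3, modulus 8/3.
The radius of convergence is the smallest modulus among the singular points: 8/3.
At the order-1 pole 8/3 set g(ρ) = (ρ - (8/3))*f(ρ) = -2*ρ**2 + 5*ρ/6 + 7/2.
Simple pole: residue = g(a) at a = 8/3, which is -17/2.

Radius of convergence at 0: 8/3.
At 8/3: a pole of order 1; residue -17/2.


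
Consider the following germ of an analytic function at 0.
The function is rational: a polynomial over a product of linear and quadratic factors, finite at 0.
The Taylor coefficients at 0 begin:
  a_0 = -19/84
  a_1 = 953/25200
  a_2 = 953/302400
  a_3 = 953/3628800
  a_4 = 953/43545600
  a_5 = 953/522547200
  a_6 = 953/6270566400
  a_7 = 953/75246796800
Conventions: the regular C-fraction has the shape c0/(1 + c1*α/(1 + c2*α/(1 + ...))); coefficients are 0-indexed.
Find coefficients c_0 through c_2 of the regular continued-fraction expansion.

The regular C-fraction coefficients are [-19/84, 953/5700, -119/475].

Taylor coefficients (read off): a_0 = -19/84, a_1 = 953/25200, a_2 = 953/302400.
c0 = a_0 = -19/84. Peel one level at a time: if S = 1 + c*α/S' with S'(0) = 1, then c is the α-coefficient of S and S' = c*α/(S - 1).
S_1 = c0/f = 1 + (953/5700)*α + (113407/2707500)*α^2 + ...; c1 = 953/5700.
S_2 = c1*α/(S_1 - 1) = 1 + (-119/475)*α + ...; c2 = -119/475.


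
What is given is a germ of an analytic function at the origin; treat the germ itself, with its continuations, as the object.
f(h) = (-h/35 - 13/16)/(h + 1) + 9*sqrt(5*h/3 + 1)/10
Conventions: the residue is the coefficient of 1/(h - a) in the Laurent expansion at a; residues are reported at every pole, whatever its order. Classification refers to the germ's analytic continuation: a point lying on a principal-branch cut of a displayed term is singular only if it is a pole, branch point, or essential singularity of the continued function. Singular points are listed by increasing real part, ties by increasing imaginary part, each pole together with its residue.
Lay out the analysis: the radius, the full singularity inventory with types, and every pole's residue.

Radius of convergence at 0: 3/5.
At -1: a pole of order 1; residue -439/560.
At -3/5: an algebraic (square-root) branch point.

Denominator factor (h + 1): pole of order 1 at -1, modulus 1.
Branch term (9/10)*sqrt(1 - h/(-3/5)): its argument vanishes at h = -3/5, a square-root branch point, modulus 3/5.
The radius of convergence is the smallest modulus among the singular points: 3/5.
The branch term is analytic at -1 and contributes nothing to the residue; only the rational part matters.
At the order-1 pole -1 set g(h) = (h - (-1))*(rational part) = -h/35 - 13/16.
Simple pole: residue = g(a) at a = -1, which is -439/560.
List the singular points by increasing real part (a conjugate pair: the negative imaginary part first).


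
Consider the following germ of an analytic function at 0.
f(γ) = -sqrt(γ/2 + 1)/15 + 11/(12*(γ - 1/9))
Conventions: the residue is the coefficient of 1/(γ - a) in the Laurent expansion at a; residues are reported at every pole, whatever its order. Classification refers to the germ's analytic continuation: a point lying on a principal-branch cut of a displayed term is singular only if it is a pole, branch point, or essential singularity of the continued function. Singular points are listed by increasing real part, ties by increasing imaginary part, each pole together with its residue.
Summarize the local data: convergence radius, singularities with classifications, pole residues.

Radius of convergence at 0: 1/9.
At -2: an algebraic (square-root) branch point.
At 1/9: a pole of order 1; residue 11/12.

Denominator factor (γ - 1/9): pole of order 1 at 1/9, modulus 1/9.
Branch term (-1/15)*sqrt(1 - γ/(-2)): its argument vanishes at γ = -2, a square-root branch point, modulus 2.
The radius of convergence is the smallest modulus among the singular points: 1/9.
The branch term is analytic at 1/9 and contributes nothing to the residue; only the rational part matters.
At the order-1 pole 1/9 set g(γ) = (γ - (1/9))*(rational part) = 11/12.
Simple pole: residue = g(a) at a = 1/9, which is 11/12.
List the singular points by increasing real part (a conjugate pair: the negative imaginary part first).


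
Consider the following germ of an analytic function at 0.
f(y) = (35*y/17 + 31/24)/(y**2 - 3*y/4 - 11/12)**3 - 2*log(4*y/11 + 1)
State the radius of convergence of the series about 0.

The radius of convergence is -3/8 + (1/24)*sqrt(609).

Denominator factor (y**2 - 3*y/4 - 11/12)^3: discriminant 203/48, real irrational roots 3/8 + (1/24)*sqrt(609) and 3/8 - (1/24)*sqrt(609); poles of order 3, moduli 3/8 + (1/24)*sqrt(609) and -3/8 + (1/24)*sqrt(609).
Branch term (-2)*log(1 - y/(-11/4)): its argument vanishes at y = -11/4, a logarithmic branch point, modulus 11/4.
The radius of convergence is the smallest modulus among the singular points: -3/8 + (1/24)*sqrt(609).


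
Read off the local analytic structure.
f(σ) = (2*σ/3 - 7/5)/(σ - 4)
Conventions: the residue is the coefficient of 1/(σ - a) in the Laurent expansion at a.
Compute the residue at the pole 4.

At the order-1 pole 4 set g(σ) = (σ - (4))*f(σ) = 2*σ/3 - 7/5.
Simple pole: residue = g(a) at a = 4, which is 19/15.

The residue is 19/15.


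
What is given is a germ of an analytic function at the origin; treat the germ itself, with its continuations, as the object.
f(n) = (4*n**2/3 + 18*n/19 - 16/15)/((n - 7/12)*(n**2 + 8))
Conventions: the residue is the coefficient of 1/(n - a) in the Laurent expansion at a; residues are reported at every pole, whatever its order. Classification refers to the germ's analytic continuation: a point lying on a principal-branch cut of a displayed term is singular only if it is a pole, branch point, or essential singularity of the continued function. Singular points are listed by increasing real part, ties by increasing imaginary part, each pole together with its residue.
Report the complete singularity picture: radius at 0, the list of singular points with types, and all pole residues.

Radius of convergence at 0: 7/12.
At -((2)*sqrt(2))*i: a pole of order 1; residue (76476/114095) + ((24664/114095)*sqrt(2))*i.
At ((2)*sqrt(2))*i: a pole of order 1; residue (76476/114095) - ((24664/114095)*sqrt(2))*i.
At 7/12: a pole of order 1; residue -2476/342285.

Denominator factor (n - 7/12): pole of order 1 at 7/12, modulus 7/12.
Denominator factor (n**2 + 8): discriminant -32, complex-conjugate roots ((2)*sqrt(2))*i and -((2)*sqrt(2))*i; poles of order 1, moduli (2)*sqrt(2) and (2)*sqrt(2).
The radius of convergence is the smallest modulus among the singular points: 7/12.
The factor n**2 + 8 splits as (n - a)(n - a') with a = -((2)*sqrt(2))*i, a' = ((2)*sqrt(2))*i. At the order-1 pole a set g(n) = (n - a)*f(n) = [(4*n**2/3 + 18*n/19 - 16/15)/(n - 7/12)] / (n - a').
Simple pole: residue = g(a) at a = -((2)*sqrt(2))*i, which is (76476/114095) + ((24664/114095)*sqrt(2))*i.
The factor n**2 + 8 splits as (n - a)(n - a') with a = ((2)*sqrt(2))*i, a' = -((2)*sqrt(2))*i. At the order-1 pole a set g(n) = (n - a)*f(n) = [(4*n**2/3 + 18*n/19 - 16/15)/(n - 7/12)] / (n - a').
Simple pole: residue = g(a) at a = ((2)*sqrt(2))*i, which is (76476/114095) - ((24664/114095)*sqrt(2))*i.
At the order-1 pole 7/12 set g(n) = (n - (7/12))*f(n) = (4*n**2/3 + 18*n/19 - 16/15)/(n**2 + 8).
Simple pole: residue = g(a) at a = 7/12, which is -2476/342285.
List the singular points by increasing real part (a conjugate pair: the negative imaginary part first).


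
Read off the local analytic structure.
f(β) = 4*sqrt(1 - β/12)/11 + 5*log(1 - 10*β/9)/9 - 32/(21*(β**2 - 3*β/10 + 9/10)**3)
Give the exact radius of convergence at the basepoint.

The radius of convergence is 9/10.

Denominator factor (β**2 - 3*β/10 + 9/10)^3: discriminant -351/100, complex-conjugate roots (3/20) + ((3/20)*sqrt(39))*i and (3/20) - ((3/20)*sqrt(39))*i; poles of order 3, moduli (3/10)*sqrt(10) and (3/10)*sqrt(10).
Branch term (5/9)*log(1 - β/(9/10)): its argument vanishes at β = 9/10, a logarithmic branch point, modulus 9/10.
Branch term (4/11)*sqrt(1 - β/(12)): its argument vanishes at β = 12, a square-root branch point, modulus 12.
The radius of convergence is the smallest modulus among the singular points: 9/10.


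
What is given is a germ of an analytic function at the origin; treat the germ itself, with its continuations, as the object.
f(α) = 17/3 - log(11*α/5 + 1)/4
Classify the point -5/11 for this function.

The point is a logarithmic branch point.

The term (-1/4)*log(1 - α/(-5/11)) has argument 1 - -5/11/(-5/11) = 0 at -5/11: a logarithmic (infinitely-sheeted) branch point; the remaining terms are analytic or single-valued there.


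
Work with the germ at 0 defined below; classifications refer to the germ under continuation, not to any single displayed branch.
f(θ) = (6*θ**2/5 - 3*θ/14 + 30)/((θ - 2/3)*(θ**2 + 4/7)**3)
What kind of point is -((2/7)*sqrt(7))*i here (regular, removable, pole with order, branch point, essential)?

The denominator factor θ**2 + 4/7 vanishes at -((2/7)*sqrt(7))*i and appears to the power 3; the numerator there equals (1026/35) + ((3/49)*sqrt(7))*i, nonzero, and no other factor vanishes.
Hence a pole whose order is the multiplicity, 3.

The point is a pole of order 3.


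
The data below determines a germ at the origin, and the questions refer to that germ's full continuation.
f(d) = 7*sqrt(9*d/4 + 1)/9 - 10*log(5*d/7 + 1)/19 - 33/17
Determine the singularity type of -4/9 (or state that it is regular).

The term (7/9)*sqrt(1 - d/(-4/9)) has argument 1 - -4/9/(-4/9) = 0 at -4/9: a square-root (algebraic, two-sheeted) branch point; the remaining terms are analytic or single-valued there.

The point is an algebraic (square-root) branch point.
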